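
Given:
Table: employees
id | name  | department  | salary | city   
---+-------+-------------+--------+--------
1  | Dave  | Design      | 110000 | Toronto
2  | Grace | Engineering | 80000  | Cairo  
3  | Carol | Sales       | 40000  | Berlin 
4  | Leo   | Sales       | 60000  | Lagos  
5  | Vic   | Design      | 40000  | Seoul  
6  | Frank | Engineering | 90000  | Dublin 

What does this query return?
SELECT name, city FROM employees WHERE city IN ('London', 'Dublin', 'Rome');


Filtering: city IN ('London', 'Dublin', 'Rome')
Matching: 1 rows

1 rows:
Frank, Dublin


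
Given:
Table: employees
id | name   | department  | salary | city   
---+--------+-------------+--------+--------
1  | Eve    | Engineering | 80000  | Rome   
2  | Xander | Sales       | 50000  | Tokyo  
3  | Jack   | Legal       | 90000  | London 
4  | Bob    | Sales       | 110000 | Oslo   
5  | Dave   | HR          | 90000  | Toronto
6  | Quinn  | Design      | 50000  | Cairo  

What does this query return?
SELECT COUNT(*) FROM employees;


COUNT(*) counts all rows

6


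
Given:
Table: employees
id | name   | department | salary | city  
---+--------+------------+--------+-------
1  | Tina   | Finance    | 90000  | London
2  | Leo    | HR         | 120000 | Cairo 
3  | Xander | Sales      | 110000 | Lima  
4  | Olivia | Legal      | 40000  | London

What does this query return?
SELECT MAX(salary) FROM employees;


Salaries: 90000, 120000, 110000, 40000
MAX = 120000

120000


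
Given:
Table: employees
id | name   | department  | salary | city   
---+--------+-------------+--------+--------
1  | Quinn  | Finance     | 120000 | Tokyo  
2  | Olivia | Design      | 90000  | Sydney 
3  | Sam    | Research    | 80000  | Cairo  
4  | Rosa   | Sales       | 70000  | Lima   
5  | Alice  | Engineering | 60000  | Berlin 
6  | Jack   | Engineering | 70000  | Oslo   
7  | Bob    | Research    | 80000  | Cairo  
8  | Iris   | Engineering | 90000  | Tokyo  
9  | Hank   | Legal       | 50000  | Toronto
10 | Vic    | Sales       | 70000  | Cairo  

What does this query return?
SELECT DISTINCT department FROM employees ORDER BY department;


All 'department' values (row order): Finance, Design, Research, Sales, Engineering, Engineering, Research, Engineering, Legal, Sales
Removing duplicates leaves 6 unique value(s).

6 values:
Design
Engineering
Finance
Legal
Research
Sales


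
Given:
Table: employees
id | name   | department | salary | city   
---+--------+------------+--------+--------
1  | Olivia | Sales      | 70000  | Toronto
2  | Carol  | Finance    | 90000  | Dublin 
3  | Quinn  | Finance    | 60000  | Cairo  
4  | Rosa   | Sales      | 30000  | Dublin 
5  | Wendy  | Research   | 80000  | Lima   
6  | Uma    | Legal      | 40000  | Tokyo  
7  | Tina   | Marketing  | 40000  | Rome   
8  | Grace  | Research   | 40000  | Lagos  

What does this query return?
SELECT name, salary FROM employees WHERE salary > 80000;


Filtering: salary > 80000
Matching: 1 rows

1 rows:
Carol, 90000


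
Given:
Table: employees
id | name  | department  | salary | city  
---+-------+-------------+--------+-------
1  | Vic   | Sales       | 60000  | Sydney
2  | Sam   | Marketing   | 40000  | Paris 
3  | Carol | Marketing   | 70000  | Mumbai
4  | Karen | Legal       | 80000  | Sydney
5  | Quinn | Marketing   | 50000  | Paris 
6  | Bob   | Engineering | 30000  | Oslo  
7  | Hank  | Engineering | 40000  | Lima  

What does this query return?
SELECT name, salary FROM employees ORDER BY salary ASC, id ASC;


Sorting by salary ASC, then id ASC for ties

7 rows:
Bob, 30000
Sam, 40000
Hank, 40000
Quinn, 50000
Vic, 60000
Carol, 70000
Karen, 80000


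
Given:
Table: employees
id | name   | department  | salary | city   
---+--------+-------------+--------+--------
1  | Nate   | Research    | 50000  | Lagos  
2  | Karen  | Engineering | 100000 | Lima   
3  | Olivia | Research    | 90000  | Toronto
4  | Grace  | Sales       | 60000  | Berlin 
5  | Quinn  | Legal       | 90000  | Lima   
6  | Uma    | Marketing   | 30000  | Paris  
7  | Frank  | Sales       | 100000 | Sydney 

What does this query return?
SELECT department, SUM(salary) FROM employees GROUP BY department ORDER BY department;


Summing salary within each department:
  Engineering: 100000 = 100000
  Legal: 90000 = 90000
  Marketing: 30000 = 30000
  Research: 50000 + 90000 = 140000
  Sales: 60000 + 100000 = 160000


5 groups:
Engineering, 100000
Legal, 90000
Marketing, 30000
Research, 140000
Sales, 160000


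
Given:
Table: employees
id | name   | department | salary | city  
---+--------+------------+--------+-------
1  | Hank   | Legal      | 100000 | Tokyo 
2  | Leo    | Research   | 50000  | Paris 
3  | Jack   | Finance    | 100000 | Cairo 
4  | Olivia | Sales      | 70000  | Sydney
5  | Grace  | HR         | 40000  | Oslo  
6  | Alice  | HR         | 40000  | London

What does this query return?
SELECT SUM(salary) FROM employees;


SUM(salary) = 100000 + 50000 + 100000 + 70000 + 40000 + 40000 = 400000

400000


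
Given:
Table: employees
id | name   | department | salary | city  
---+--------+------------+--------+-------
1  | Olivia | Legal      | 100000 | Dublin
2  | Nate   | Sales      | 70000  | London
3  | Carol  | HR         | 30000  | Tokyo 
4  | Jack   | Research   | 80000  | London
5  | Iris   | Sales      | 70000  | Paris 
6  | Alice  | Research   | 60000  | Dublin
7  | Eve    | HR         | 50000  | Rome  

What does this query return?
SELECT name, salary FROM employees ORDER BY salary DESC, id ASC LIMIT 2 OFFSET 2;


Sort by salary DESC (id ASC tiebreak), then skip 2 and take 2
Rows 3 through 4

2 rows:
Nate, 70000
Iris, 70000


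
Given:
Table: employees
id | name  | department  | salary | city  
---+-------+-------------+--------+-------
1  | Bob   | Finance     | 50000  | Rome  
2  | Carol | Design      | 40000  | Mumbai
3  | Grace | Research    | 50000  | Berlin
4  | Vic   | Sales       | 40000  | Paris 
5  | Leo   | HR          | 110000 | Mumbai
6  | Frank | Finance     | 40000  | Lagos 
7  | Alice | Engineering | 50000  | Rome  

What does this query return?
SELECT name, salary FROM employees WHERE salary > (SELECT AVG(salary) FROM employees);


Subquery: AVG(salary) = 54285.71
Filtering: salary > 54285.71
  Leo (110000) -> MATCH


1 rows:
Leo, 110000


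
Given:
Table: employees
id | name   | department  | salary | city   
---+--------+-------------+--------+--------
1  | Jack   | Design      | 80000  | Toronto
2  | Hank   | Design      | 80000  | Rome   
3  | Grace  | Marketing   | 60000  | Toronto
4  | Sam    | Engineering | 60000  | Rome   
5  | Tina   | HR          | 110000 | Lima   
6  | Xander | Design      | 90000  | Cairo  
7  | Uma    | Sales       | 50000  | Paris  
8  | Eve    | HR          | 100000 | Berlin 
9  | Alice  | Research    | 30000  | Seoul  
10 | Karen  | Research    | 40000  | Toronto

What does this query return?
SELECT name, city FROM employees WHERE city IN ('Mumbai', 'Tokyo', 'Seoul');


Filtering: city IN ('Mumbai', 'Tokyo', 'Seoul')
Matching: 1 rows

1 rows:
Alice, Seoul


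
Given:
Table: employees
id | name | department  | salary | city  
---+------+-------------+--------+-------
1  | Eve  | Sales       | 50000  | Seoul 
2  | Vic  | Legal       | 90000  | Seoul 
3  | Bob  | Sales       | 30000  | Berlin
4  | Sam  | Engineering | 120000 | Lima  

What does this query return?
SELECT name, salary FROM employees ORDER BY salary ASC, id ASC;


Sorting by salary ASC, then id ASC for ties

4 rows:
Bob, 30000
Eve, 50000
Vic, 90000
Sam, 120000


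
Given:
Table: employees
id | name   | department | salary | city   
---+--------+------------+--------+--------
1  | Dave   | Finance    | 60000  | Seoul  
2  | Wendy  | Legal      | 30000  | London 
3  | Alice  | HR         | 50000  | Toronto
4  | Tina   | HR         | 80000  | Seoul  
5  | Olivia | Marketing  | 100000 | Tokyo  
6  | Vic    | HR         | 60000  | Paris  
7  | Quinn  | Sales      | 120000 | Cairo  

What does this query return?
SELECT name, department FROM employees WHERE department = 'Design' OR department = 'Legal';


Filtering: department = 'Design' OR 'Legal'
Matching: 1 rows

1 rows:
Wendy, Legal


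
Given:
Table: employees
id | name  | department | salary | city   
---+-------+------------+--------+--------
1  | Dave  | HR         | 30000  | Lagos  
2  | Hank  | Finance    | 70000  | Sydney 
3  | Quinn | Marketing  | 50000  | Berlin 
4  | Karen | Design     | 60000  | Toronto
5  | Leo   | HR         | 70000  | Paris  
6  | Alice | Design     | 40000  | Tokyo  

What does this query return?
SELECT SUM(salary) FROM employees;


SUM(salary) = 30000 + 70000 + 50000 + 60000 + 70000 + 40000 = 320000

320000


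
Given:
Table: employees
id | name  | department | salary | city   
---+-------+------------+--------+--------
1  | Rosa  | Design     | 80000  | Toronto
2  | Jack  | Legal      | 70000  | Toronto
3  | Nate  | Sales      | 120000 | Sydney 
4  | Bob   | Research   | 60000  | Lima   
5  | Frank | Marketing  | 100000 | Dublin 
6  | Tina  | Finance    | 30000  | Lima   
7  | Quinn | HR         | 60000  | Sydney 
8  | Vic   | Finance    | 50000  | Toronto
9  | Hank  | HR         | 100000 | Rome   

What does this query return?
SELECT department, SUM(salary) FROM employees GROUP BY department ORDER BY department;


Summing salary within each department:
  Design: 80000 = 80000
  Finance: 30000 + 50000 = 80000
  HR: 60000 + 100000 = 160000
  Legal: 70000 = 70000
  Marketing: 100000 = 100000
  Research: 60000 = 60000
  Sales: 120000 = 120000


7 groups:
Design, 80000
Finance, 80000
HR, 160000
Legal, 70000
Marketing, 100000
Research, 60000
Sales, 120000


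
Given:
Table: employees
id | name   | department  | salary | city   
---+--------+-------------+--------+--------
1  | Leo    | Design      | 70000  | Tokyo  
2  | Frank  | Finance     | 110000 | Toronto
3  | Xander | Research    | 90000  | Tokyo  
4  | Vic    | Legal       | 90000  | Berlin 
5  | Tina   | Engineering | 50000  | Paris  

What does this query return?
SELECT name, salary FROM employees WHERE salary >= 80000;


Filtering: salary >= 80000
Matching: 3 rows

3 rows:
Frank, 110000
Xander, 90000
Vic, 90000


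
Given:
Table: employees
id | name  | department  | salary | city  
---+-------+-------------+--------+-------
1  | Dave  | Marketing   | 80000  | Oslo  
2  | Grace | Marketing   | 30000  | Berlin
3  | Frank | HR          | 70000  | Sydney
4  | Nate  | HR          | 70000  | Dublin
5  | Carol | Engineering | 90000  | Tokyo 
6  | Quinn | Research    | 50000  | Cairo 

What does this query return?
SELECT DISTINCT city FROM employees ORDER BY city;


All 'city' values (row order): Oslo, Berlin, Sydney, Dublin, Tokyo, Cairo
Removing duplicates leaves 6 unique value(s).

6 values:
Berlin
Cairo
Dublin
Oslo
Sydney
Tokyo


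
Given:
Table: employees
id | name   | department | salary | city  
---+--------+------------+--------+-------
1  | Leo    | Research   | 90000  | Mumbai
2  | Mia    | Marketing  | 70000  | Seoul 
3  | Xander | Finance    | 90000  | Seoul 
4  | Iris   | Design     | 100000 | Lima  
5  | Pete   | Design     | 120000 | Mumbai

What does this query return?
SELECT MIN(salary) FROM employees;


Salaries: 90000, 70000, 90000, 100000, 120000
MIN = 70000

70000


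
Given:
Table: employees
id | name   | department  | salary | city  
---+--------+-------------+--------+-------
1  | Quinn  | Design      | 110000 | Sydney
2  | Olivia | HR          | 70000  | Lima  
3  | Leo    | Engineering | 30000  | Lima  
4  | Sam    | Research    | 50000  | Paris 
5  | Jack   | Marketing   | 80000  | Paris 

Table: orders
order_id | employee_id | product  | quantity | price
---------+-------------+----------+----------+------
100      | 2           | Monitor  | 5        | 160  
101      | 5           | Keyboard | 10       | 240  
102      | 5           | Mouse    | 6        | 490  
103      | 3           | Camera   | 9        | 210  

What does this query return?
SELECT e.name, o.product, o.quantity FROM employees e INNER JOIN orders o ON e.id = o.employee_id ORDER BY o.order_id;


Joining employees.id = orders.employee_id:
  employee Olivia (id=2) -> order Monitor
  employee Jack (id=5) -> order Keyboard
  employee Jack (id=5) -> order Mouse
  employee Leo (id=3) -> order Camera


4 rows:
Olivia, Monitor, 5
Jack, Keyboard, 10
Jack, Mouse, 6
Leo, Camera, 9


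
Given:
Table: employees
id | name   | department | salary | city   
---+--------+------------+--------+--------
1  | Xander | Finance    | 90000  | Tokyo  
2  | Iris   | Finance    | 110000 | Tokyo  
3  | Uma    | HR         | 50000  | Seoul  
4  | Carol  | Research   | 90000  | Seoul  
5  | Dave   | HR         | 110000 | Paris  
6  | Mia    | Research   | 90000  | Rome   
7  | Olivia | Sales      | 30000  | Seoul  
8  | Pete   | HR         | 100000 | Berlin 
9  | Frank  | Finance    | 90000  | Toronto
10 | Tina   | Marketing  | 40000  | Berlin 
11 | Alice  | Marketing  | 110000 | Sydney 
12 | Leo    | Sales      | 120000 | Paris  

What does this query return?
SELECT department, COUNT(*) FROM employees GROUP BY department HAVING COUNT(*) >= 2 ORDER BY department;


Groups with count >= 2:
  Finance: 3 -> PASS
  HR: 3 -> PASS
  Marketing: 2 -> PASS
  Research: 2 -> PASS
  Sales: 2 -> PASS


5 groups:
Finance, 3
HR, 3
Marketing, 2
Research, 2
Sales, 2


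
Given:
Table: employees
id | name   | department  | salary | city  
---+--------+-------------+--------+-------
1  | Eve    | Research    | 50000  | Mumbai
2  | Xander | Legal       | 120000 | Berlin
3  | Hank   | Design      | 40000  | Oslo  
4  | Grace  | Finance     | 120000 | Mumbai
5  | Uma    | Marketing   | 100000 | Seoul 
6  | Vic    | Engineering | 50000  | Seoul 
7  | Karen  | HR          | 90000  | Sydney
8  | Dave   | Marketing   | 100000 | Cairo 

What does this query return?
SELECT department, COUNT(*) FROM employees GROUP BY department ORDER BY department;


Assigning each row to its department group:
  Eve -> Research
  Xander -> Legal
  Hank -> Design
  Grace -> Finance
  Uma -> Marketing
  Vic -> Engineering
  Karen -> HR
  Dave -> Marketing


7 groups:
Design, 1
Engineering, 1
Finance, 1
HR, 1
Legal, 1
Marketing, 2
Research, 1


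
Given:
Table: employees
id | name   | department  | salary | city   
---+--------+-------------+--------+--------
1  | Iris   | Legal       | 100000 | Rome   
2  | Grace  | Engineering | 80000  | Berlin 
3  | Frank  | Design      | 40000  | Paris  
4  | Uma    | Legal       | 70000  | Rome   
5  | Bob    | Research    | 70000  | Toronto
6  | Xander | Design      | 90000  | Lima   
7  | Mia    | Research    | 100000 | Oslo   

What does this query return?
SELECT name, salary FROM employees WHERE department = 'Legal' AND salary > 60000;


Filtering: department = 'Legal' AND salary > 60000
Matching: 2 rows

2 rows:
Iris, 100000
Uma, 70000


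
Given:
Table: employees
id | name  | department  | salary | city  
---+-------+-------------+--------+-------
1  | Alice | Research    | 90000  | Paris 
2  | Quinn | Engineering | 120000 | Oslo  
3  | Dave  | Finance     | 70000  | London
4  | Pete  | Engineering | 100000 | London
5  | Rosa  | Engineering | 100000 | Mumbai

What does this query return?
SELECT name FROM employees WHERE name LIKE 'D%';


LIKE 'D%' matches names starting with 'D'
Matching: 1

1 rows:
Dave


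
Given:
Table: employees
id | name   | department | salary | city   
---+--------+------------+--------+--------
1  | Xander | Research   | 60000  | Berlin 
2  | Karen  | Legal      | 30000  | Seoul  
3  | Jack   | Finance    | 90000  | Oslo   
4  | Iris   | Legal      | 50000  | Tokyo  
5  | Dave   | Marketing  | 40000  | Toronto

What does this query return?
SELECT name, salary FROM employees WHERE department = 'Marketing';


Filtering: department = 'Marketing'
Matching rows: 1

1 rows:
Dave, 40000


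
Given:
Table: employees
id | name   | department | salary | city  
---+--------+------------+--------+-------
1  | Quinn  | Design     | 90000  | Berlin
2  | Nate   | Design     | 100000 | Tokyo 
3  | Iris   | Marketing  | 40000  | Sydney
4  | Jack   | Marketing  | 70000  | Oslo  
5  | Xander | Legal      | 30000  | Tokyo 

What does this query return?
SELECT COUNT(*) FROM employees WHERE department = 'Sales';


Counting rows where department = 'Sales'


0


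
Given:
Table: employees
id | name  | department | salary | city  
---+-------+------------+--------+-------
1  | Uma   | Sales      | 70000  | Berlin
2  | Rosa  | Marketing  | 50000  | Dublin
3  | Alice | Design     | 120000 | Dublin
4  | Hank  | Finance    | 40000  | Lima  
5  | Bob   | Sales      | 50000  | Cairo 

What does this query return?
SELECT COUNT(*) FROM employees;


COUNT(*) counts all rows

5


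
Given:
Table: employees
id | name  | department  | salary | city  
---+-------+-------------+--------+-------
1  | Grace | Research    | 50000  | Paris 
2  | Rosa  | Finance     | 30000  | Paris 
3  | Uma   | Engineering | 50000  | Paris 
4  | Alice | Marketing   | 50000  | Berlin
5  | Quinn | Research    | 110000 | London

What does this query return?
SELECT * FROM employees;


SELECT * returns all 5 rows with all columns

5 rows:
1, Grace, Research, 50000, Paris
2, Rosa, Finance, 30000, Paris
3, Uma, Engineering, 50000, Paris
4, Alice, Marketing, 50000, Berlin
5, Quinn, Research, 110000, London


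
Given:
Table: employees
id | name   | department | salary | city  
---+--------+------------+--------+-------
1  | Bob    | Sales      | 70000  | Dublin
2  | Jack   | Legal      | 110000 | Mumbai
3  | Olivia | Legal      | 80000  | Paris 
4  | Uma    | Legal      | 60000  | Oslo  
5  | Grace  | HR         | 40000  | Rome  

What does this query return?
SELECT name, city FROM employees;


Projecting columns: name, city

5 rows:
Bob, Dublin
Jack, Mumbai
Olivia, Paris
Uma, Oslo
Grace, Rome


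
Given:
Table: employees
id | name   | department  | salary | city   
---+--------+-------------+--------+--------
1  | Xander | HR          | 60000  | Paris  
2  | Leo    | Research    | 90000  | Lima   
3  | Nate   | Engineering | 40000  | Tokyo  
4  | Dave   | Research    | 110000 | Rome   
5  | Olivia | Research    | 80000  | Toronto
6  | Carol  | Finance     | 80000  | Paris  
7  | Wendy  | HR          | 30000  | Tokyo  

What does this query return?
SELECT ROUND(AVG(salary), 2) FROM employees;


SUM(salary) = 490000
COUNT = 7
ROUND(AVG, 2) = ROUND(490000 / 7, 2) = 70000.0

70000.0


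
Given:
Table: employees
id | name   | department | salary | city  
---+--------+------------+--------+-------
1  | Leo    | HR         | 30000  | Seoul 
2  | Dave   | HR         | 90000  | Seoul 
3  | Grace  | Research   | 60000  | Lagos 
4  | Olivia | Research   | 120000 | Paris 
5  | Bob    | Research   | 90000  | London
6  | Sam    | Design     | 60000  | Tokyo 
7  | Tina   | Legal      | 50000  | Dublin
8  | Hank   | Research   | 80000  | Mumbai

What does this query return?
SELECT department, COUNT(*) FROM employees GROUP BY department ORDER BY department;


Assigning each row to its department group:
  Leo -> HR
  Dave -> HR
  Grace -> Research
  Olivia -> Research
  Bob -> Research
  Sam -> Design
  Tina -> Legal
  Hank -> Research


4 groups:
Design, 1
HR, 2
Legal, 1
Research, 4


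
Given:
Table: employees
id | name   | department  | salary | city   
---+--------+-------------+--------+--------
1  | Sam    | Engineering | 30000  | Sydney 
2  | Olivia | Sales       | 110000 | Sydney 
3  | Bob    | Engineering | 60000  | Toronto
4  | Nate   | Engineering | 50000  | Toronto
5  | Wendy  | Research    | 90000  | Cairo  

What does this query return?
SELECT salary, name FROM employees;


Projecting columns: salary, name

5 rows:
30000, Sam
110000, Olivia
60000, Bob
50000, Nate
90000, Wendy


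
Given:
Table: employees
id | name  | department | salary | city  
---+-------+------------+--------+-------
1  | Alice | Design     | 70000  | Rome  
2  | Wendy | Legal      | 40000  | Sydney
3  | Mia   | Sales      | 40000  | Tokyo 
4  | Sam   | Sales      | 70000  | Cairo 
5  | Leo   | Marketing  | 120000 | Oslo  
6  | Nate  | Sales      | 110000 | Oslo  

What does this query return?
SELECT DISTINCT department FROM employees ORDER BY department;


All 'department' values (row order): Design, Legal, Sales, Sales, Marketing, Sales
Removing duplicates leaves 4 unique value(s).

4 values:
Design
Legal
Marketing
Sales


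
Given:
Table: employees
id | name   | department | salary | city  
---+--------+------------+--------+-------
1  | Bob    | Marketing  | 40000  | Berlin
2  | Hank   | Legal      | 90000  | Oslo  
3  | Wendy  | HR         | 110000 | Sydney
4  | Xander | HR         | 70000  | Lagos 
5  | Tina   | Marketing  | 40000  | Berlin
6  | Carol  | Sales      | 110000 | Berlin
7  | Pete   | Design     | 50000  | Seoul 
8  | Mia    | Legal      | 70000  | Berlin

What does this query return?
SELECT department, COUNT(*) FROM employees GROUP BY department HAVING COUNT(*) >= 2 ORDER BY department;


Groups with count >= 2:
  HR: 2 -> PASS
  Legal: 2 -> PASS
  Marketing: 2 -> PASS
  Design: 1 -> filtered out
  Sales: 1 -> filtered out


3 groups:
HR, 2
Legal, 2
Marketing, 2


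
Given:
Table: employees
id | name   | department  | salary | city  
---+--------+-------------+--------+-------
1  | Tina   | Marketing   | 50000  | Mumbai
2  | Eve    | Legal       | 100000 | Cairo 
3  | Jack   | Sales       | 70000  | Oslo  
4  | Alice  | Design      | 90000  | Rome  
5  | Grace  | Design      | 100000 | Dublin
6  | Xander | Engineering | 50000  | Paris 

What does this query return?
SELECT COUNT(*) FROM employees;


COUNT(*) counts all rows

6


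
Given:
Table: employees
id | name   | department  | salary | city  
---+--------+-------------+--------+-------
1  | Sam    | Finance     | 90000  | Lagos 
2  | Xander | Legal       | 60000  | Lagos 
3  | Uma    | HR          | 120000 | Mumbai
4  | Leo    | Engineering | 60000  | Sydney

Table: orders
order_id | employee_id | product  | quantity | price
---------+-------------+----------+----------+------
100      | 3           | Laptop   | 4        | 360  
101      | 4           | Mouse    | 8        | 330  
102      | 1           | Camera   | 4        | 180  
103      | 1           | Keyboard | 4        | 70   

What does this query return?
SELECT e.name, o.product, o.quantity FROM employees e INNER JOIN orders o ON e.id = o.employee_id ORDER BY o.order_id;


Joining employees.id = orders.employee_id:
  employee Uma (id=3) -> order Laptop
  employee Leo (id=4) -> order Mouse
  employee Sam (id=1) -> order Camera
  employee Sam (id=1) -> order Keyboard


4 rows:
Uma, Laptop, 4
Leo, Mouse, 8
Sam, Camera, 4
Sam, Keyboard, 4


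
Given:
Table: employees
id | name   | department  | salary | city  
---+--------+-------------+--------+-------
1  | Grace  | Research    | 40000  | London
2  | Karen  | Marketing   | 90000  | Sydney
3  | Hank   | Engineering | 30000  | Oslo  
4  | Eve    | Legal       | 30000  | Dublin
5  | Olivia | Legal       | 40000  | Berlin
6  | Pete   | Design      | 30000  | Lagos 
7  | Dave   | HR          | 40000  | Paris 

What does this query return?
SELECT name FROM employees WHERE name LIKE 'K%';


LIKE 'K%' matches names starting with 'K'
Matching: 1

1 rows:
Karen


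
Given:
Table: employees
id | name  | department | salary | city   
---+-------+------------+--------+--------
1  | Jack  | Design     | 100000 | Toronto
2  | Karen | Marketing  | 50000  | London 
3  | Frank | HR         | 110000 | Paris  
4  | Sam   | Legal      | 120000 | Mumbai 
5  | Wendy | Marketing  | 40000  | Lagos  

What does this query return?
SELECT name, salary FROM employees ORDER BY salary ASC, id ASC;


Sorting by salary ASC, then id ASC for ties

5 rows:
Wendy, 40000
Karen, 50000
Jack, 100000
Frank, 110000
Sam, 120000


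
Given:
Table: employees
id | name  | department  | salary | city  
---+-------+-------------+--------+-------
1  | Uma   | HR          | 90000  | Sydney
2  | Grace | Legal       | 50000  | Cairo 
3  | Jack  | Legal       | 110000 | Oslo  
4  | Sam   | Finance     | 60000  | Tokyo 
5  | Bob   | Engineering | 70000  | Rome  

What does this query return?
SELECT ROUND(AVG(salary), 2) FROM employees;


SUM(salary) = 380000
COUNT = 5
ROUND(AVG, 2) = ROUND(380000 / 5, 2) = 76000.0

76000.0


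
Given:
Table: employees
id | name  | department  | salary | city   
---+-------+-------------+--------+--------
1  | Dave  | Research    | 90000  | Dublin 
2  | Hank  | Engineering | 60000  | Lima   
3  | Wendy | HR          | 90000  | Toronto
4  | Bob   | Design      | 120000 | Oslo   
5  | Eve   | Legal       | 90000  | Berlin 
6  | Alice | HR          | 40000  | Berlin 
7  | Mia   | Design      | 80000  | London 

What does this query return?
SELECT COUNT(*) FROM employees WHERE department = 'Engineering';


Counting rows where department = 'Engineering'
  Hank -> MATCH


1


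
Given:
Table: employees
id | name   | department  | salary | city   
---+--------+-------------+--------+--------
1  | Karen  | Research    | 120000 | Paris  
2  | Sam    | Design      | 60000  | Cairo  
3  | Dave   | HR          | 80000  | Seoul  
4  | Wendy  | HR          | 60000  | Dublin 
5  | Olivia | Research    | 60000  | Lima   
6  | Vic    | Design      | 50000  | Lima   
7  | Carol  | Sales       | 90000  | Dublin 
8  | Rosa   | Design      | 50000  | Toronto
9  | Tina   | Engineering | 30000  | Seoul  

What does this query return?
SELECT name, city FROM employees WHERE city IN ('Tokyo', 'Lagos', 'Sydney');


Filtering: city IN ('Tokyo', 'Lagos', 'Sydney')
Matching: 0 rows

Empty result set (0 rows)


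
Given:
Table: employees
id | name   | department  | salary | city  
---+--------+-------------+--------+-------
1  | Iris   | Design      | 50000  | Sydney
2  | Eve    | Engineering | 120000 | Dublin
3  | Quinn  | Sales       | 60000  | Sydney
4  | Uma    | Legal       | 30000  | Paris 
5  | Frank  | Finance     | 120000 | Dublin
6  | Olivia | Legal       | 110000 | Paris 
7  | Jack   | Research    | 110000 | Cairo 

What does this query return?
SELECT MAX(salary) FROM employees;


Salaries: 50000, 120000, 60000, 30000, 120000, 110000, 110000
MAX = 120000

120000


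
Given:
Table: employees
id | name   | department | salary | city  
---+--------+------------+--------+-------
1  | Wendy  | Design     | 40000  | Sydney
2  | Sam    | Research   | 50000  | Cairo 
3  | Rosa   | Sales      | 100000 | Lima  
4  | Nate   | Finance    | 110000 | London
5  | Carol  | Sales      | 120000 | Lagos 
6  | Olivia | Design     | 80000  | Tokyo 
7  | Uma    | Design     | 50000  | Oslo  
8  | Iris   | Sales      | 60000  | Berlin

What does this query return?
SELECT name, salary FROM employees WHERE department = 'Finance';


Filtering: department = 'Finance'
Matching rows: 1

1 rows:
Nate, 110000


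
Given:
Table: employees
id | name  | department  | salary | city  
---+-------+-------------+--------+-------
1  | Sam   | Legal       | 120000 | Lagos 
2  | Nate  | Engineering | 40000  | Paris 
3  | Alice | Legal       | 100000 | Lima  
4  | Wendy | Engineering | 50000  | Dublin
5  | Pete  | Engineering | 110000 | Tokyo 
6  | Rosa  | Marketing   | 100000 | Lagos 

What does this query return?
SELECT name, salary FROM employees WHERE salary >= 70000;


Filtering: salary >= 70000
Matching: 4 rows

4 rows:
Sam, 120000
Alice, 100000
Pete, 110000
Rosa, 100000


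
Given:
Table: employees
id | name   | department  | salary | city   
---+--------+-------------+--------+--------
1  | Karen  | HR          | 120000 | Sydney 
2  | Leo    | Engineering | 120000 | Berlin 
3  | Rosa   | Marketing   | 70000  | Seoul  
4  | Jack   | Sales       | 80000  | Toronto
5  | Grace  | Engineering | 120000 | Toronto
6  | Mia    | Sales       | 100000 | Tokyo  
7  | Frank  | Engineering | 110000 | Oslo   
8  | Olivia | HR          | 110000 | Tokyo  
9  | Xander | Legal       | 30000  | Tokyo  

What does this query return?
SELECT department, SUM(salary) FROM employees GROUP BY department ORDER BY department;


Summing salary within each department:
  Engineering: 120000 + 120000 + 110000 = 350000
  HR: 120000 + 110000 = 230000
  Legal: 30000 = 30000
  Marketing: 70000 = 70000
  Sales: 80000 + 100000 = 180000


5 groups:
Engineering, 350000
HR, 230000
Legal, 30000
Marketing, 70000
Sales, 180000


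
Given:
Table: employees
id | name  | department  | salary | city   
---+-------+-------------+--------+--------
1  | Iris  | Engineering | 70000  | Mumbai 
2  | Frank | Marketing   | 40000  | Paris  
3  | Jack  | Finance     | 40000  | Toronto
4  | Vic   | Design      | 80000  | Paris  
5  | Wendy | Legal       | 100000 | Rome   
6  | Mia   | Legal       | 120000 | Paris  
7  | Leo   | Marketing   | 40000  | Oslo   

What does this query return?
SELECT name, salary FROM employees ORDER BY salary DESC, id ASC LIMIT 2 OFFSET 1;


Sort by salary DESC (id ASC tiebreak), then skip 1 and take 2
Rows 2 through 3

2 rows:
Wendy, 100000
Vic, 80000


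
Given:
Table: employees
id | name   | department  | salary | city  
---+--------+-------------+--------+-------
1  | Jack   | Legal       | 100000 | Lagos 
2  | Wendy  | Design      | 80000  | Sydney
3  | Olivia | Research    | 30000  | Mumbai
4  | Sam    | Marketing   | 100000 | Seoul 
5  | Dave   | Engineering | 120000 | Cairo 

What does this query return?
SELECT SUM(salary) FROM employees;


SUM(salary) = 100000 + 80000 + 30000 + 100000 + 120000 = 430000

430000


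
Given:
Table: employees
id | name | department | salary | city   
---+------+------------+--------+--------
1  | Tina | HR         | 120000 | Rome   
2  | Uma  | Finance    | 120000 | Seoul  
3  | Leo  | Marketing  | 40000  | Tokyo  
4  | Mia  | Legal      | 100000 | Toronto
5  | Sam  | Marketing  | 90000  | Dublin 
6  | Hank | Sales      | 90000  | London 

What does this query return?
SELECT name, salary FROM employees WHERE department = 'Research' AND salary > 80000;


Filtering: department = 'Research' AND salary > 80000
Matching: 0 rows

Empty result set (0 rows)


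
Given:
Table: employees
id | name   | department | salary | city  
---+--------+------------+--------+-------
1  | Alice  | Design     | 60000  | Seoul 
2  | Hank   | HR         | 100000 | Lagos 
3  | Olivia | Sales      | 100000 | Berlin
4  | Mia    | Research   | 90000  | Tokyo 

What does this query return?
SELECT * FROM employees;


SELECT * returns all 4 rows with all columns

4 rows:
1, Alice, Design, 60000, Seoul
2, Hank, HR, 100000, Lagos
3, Olivia, Sales, 100000, Berlin
4, Mia, Research, 90000, Tokyo


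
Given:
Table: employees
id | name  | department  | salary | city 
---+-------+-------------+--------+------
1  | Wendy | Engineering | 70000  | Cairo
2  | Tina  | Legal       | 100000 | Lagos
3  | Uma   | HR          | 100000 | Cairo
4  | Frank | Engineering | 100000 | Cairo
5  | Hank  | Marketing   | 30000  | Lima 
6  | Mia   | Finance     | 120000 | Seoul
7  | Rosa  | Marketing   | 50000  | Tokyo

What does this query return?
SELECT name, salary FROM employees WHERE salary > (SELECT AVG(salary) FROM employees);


Subquery: AVG(salary) = 81428.57
Filtering: salary > 81428.57
  Tina (100000) -> MATCH
  Uma (100000) -> MATCH
  Frank (100000) -> MATCH
  Mia (120000) -> MATCH


4 rows:
Tina, 100000
Uma, 100000
Frank, 100000
Mia, 120000


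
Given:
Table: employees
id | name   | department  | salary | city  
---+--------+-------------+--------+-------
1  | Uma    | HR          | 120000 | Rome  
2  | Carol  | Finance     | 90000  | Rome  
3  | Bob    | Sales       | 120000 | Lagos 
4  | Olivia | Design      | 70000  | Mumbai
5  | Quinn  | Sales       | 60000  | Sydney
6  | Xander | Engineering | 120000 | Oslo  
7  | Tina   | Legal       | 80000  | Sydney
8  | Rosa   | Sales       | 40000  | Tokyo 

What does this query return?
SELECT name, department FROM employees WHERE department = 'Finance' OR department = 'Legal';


Filtering: department = 'Finance' OR 'Legal'
Matching: 2 rows

2 rows:
Carol, Finance
Tina, Legal


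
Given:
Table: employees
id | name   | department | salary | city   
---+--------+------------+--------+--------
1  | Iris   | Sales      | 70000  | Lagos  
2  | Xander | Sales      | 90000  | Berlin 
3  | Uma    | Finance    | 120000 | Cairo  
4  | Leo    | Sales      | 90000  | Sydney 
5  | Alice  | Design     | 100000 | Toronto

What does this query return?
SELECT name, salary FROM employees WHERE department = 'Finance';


Filtering: department = 'Finance'
Matching rows: 1

1 rows:
Uma, 120000


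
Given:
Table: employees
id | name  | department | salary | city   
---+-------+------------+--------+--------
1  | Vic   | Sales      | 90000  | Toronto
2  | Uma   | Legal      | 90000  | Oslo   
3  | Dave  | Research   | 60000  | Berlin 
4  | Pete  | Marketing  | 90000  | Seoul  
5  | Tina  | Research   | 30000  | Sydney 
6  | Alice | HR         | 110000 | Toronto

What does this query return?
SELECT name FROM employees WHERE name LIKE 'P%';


LIKE 'P%' matches names starting with 'P'
Matching: 1

1 rows:
Pete


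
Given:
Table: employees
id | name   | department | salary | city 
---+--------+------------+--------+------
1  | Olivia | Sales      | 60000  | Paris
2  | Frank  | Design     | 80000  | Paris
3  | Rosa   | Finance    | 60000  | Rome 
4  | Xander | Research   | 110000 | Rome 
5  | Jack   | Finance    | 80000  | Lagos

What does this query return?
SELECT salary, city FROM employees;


Projecting columns: salary, city

5 rows:
60000, Paris
80000, Paris
60000, Rome
110000, Rome
80000, Lagos


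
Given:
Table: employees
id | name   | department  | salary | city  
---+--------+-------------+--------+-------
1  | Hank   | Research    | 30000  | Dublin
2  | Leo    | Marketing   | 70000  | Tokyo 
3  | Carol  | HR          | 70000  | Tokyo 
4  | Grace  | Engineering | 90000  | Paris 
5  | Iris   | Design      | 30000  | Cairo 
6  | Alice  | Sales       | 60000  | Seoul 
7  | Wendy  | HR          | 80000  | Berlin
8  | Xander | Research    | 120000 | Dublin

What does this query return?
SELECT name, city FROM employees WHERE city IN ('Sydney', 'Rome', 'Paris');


Filtering: city IN ('Sydney', 'Rome', 'Paris')
Matching: 1 rows

1 rows:
Grace, Paris


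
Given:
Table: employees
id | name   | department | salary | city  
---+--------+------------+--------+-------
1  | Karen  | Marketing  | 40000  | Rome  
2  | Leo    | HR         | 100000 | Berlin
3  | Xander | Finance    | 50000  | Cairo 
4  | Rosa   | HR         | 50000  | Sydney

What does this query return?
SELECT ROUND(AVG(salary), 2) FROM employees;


SUM(salary) = 240000
COUNT = 4
ROUND(AVG, 2) = ROUND(240000 / 4, 2) = 60000.0

60000.0


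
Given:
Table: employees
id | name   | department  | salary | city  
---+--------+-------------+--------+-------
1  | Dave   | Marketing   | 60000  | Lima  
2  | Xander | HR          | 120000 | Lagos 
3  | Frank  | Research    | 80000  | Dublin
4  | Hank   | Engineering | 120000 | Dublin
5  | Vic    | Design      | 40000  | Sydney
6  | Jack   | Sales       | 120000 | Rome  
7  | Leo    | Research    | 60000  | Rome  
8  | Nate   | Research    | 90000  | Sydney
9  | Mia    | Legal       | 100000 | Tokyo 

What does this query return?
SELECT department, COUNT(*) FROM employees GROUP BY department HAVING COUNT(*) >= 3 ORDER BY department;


Groups with count >= 3:
  Research: 3 -> PASS
  Design: 1 -> filtered out
  Engineering: 1 -> filtered out
  HR: 1 -> filtered out
  Legal: 1 -> filtered out
  Marketing: 1 -> filtered out
  Sales: 1 -> filtered out


1 groups:
Research, 3


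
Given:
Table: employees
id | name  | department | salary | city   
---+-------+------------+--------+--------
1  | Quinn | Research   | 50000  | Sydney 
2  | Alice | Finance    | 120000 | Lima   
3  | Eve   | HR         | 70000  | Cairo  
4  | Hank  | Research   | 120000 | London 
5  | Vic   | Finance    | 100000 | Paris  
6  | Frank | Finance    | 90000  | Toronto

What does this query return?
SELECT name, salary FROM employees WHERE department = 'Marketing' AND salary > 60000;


Filtering: department = 'Marketing' AND salary > 60000
Matching: 0 rows

Empty result set (0 rows)


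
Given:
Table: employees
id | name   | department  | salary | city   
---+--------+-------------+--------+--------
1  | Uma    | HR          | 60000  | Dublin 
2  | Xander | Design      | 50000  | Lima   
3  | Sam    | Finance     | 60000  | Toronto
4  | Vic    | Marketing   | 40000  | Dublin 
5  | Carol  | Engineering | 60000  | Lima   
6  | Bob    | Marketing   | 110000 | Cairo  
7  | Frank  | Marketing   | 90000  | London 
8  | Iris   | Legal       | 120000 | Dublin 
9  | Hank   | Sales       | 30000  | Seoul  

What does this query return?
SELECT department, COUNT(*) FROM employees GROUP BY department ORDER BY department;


Assigning each row to its department group:
  Uma -> HR
  Xander -> Design
  Sam -> Finance
  Vic -> Marketing
  Carol -> Engineering
  Bob -> Marketing
  Frank -> Marketing
  Iris -> Legal
  Hank -> Sales


7 groups:
Design, 1
Engineering, 1
Finance, 1
HR, 1
Legal, 1
Marketing, 3
Sales, 1


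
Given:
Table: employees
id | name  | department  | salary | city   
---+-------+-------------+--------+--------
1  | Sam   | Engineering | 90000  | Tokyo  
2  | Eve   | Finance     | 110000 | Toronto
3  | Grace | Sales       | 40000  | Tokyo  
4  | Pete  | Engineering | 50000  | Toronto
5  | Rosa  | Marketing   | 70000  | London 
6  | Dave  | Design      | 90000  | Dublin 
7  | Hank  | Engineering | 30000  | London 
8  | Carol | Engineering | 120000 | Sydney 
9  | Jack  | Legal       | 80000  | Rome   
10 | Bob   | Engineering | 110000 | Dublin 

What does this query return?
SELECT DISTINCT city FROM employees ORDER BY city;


All 'city' values (row order): Tokyo, Toronto, Tokyo, Toronto, London, Dublin, London, Sydney, Rome, Dublin
Removing duplicates leaves 6 unique value(s).

6 values:
Dublin
London
Rome
Sydney
Tokyo
Toronto


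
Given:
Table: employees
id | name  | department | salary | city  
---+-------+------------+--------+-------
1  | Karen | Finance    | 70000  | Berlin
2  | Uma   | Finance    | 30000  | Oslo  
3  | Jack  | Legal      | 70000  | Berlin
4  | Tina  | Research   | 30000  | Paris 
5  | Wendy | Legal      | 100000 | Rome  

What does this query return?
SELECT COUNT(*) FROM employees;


COUNT(*) counts all rows

5


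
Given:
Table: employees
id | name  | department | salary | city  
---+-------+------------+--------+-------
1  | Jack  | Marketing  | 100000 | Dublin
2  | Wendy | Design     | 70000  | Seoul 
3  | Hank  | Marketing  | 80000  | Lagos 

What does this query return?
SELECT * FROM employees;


SELECT * returns all 3 rows with all columns

3 rows:
1, Jack, Marketing, 100000, Dublin
2, Wendy, Design, 70000, Seoul
3, Hank, Marketing, 80000, Lagos


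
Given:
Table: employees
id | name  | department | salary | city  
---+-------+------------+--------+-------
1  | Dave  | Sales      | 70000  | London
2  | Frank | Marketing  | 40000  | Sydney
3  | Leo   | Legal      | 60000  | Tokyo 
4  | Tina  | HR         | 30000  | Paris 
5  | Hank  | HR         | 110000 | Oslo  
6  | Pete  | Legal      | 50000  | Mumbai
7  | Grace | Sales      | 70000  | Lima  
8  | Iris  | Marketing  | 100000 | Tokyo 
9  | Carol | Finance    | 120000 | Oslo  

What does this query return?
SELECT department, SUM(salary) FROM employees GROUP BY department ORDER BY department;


Summing salary within each department:
  Finance: 120000 = 120000
  HR: 30000 + 110000 = 140000
  Legal: 60000 + 50000 = 110000
  Marketing: 40000 + 100000 = 140000
  Sales: 70000 + 70000 = 140000


5 groups:
Finance, 120000
HR, 140000
Legal, 110000
Marketing, 140000
Sales, 140000


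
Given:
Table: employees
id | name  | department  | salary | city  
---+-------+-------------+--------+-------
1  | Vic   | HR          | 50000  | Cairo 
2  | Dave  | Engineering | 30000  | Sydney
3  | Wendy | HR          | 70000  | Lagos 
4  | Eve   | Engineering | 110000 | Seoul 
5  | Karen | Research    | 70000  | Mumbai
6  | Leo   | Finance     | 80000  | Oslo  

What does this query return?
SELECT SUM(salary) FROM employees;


SUM(salary) = 50000 + 30000 + 70000 + 110000 + 70000 + 80000 = 410000

410000


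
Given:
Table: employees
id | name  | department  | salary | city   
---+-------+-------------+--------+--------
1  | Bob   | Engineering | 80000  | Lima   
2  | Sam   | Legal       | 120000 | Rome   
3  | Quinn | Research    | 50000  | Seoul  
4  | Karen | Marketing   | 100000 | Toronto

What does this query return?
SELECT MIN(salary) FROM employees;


Salaries: 80000, 120000, 50000, 100000
MIN = 50000

50000
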